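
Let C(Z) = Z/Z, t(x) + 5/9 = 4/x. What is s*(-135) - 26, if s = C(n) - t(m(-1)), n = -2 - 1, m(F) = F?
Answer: -776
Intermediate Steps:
n = -3
t(x) = -5/9 + 4/x
C(Z) = 1
s = 50/9 (s = 1 - (-5/9 + 4/(-1)) = 1 - (-5/9 + 4*(-1)) = 1 - (-5/9 - 4) = 1 - 1*(-41/9) = 1 + 41/9 = 50/9 ≈ 5.5556)
s*(-135) - 26 = (50/9)*(-135) - 26 = -750 - 26 = -776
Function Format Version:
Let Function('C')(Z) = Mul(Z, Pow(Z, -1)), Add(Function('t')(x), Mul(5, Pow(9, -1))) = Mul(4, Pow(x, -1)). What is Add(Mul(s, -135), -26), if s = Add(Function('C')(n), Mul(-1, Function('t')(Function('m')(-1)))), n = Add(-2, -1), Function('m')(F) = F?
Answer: -776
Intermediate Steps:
n = -3
Function('t')(x) = Add(Rational(-5, 9), Mul(4, Pow(x, -1)))
Function('C')(Z) = 1
s = Rational(50, 9) (s = Add(1, Mul(-1, Add(Rational(-5, 9), Mul(4, Pow(-1, -1))))) = Add(1, Mul(-1, Add(Rational(-5, 9), Mul(4, -1)))) = Add(1, Mul(-1, Add(Rational(-5, 9), -4))) = Add(1, Mul(-1, Rational(-41, 9))) = Add(1, Rational(41, 9)) = Rational(50, 9) ≈ 5.5556)
Add(Mul(s, -135), -26) = Add(Mul(Rational(50, 9), -135), -26) = Add(-750, -26) = -776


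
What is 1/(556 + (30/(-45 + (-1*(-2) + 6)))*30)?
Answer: 37/19672 ≈ 0.0018808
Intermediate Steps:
1/(556 + (30/(-45 + (-1*(-2) + 6)))*30) = 1/(556 + (30/(-45 + (2 + 6)))*30) = 1/(556 + (30/(-45 + 8))*30) = 1/(556 + (30/(-37))*30) = 1/(556 + (30*(-1/37))*30) = 1/(556 - 30/37*30) = 1/(556 - 900/37) = 1/(19672/37) = 37/19672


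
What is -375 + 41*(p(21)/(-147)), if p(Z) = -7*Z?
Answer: -334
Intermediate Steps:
-375 + 41*(p(21)/(-147)) = -375 + 41*(-7*21/(-147)) = -375 + 41*(-147*(-1/147)) = -375 + 41*1 = -375 + 41 = -334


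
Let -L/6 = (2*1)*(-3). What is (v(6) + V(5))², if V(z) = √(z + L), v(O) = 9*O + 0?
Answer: (54 + √41)² ≈ 3648.5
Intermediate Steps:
v(O) = 9*O
L = 36 (L = -6*2*1*(-3) = -12*(-3) = -6*(-6) = 36)
V(z) = √(36 + z) (V(z) = √(z + 36) = √(36 + z))
(v(6) + V(5))² = (9*6 + √(36 + 5))² = (54 + √41)²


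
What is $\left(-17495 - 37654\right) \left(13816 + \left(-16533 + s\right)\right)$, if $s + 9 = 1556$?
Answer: $64524330$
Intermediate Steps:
$s = 1547$ ($s = -9 + 1556 = 1547$)
$\left(-17495 - 37654\right) \left(13816 + \left(-16533 + s\right)\right) = \left(-17495 - 37654\right) \left(13816 + \left(-16533 + 1547\right)\right) = - 55149 \left(13816 - 14986\right) = \left(-55149\right) \left(-1170\right) = 64524330$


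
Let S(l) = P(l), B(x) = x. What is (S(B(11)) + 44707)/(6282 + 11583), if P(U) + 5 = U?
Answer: 44713/17865 ≈ 2.5028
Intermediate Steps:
P(U) = -5 + U
S(l) = -5 + l
(S(B(11)) + 44707)/(6282 + 11583) = ((-5 + 11) + 44707)/(6282 + 11583) = (6 + 44707)/17865 = 44713*(1/17865) = 44713/17865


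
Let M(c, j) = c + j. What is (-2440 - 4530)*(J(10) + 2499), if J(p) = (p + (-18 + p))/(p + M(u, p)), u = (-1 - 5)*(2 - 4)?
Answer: -139347725/8 ≈ -1.7418e+7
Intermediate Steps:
u = 12 (u = -6*(-2) = 12)
J(p) = (-18 + 2*p)/(12 + 2*p) (J(p) = (p + (-18 + p))/(p + (12 + p)) = (-18 + 2*p)/(12 + 2*p))
(-2440 - 4530)*(J(10) + 2499) = (-2440 - 4530)*((-9 + 10)/(6 + 10) + 2499) = -6970*(1/16 + 2499) = -6970*39985/16 = -139347725/8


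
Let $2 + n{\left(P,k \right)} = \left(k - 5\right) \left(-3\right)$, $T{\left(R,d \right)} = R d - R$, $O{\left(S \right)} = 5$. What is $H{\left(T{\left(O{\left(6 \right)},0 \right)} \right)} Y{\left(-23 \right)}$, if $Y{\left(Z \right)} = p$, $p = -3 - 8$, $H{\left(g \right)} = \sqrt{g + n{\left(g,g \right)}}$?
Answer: $- 11 \sqrt{23} \approx -52.754$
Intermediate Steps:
$T{\left(R,d \right)} = - R + R d$
$n{\left(P,k \right)} = 13 - 3 k$ ($n{\left(P,k \right)} = -2 + \left(k - 5\right) \left(-3\right) = -2 + \left(-5 + k\right) \left(-3\right) = -2 - \left(-15 + 3 k\right) = 13 - 3 k$)
$H{\left(g \right)} = \sqrt{13 - 2 g}$ ($H{\left(g \right)} = \sqrt{g - \left(-13 + 3 g\right)} = \sqrt{13 - 2 g}$)
$p = -11$
$Y{\left(Z \right)} = -11$
$H{\left(T{\left(O{\left(6 \right)},0 \right)} \right)} Y{\left(-23 \right)} = \sqrt{13 - 2 \cdot 5 \left(-1 + 0\right)} \left(-11\right) = \sqrt{13 - 2 \cdot 5 \left(-1\right)} \left(-11\right) = \sqrt{13 - -10} \left(-11\right) = \sqrt{13 + 10} \left(-11\right) = \sqrt{23} \left(-11\right) = - 11 \sqrt{23}$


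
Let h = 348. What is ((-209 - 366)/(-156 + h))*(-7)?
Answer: 4025/192 ≈ 20.964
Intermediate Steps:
((-209 - 366)/(-156 + h))*(-7) = ((-209 - 366)/(-156 + 348))*(-7) = -575/192*(-7) = 4025/192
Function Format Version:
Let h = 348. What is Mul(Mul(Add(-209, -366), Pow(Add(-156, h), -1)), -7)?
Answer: Rational(4025, 192) ≈ 20.964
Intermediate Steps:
Mul(Mul(Add(-209, -366), Pow(Add(-156, h), -1)), -7) = Mul(Mul(Add(-209, -366), Pow(Add(-156, 348), -1)), -7) = Mul(Mul(-575, Pow(192, -1)), -7) = Mul(Mul(-575, Rational(1, 192)), -7) = Mul(Rational(-575, 192), -7) = Rational(4025, 192)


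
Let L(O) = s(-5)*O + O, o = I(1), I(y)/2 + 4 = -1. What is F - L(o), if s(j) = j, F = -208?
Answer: -248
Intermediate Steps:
I(y) = -10 (I(y) = -8 + 2*(-1) = -8 - 2 = -10)
o = -10
L(O) = -4*O (L(O) = -5*O + O = -4*O)
F - L(o) = -208 - (-4)*(-10) = -208 - 1*40 = -208 - 40 = -248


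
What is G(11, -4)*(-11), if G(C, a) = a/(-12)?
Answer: -11/3 ≈ -3.6667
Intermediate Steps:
G(C, a) = -a/12 (G(C, a) = a*(-1/12) = -a/12)
G(11, -4)*(-11) = -1/12*(-4)*(-11) = (1/3)*(-11) = -11/3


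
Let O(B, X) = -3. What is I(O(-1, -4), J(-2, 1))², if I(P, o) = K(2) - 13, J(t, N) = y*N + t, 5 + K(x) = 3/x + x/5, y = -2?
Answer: 25921/100 ≈ 259.21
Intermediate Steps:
K(x) = -5 + 3/x + x/5 (K(x) = -5 + (3/x + x/5) = -5 + 3/x + x/5)
J(t, N) = t - 2*N (J(t, N) = -2*N + t = t - 2*N)
I(P, o) = -161/10 (I(P, o) = (-5 + 3/2 + (⅕)*2) - 13 = (-5 + 3*(½) + ⅖) - 13 = (-5 + 3/2 + ⅖) - 13 = -31/10 - 13 = -161/10)
I(O(-1, -4), J(-2, 1))² = (-161/10)² = 25921/100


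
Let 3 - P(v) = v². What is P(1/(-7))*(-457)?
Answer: -66722/49 ≈ -1361.7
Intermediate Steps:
P(v) = 3 - v²
P(1/(-7))*(-457) = (3 - (1/(-7))²)*(-457) = (3 - (-⅐)²)*(-457) = (3 - 1*1/49)*(-457) = (3 - 1/49)*(-457) = (146/49)*(-457) = -66722/49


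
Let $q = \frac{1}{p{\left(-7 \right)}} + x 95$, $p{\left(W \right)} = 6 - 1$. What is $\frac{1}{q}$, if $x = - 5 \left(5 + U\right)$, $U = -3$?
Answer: $- \frac{5}{4749} \approx -0.0010529$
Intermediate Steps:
$p{\left(W \right)} = 5$ ($p{\left(W \right)} = 6 - 1 = 5$)
$x = -10$ ($x = - 5 \left(5 - 3\right) = \left(-5\right) 2 = -10$)
$q = - \frac{4749}{5}$ ($q = \frac{1}{5} - 950 = - \frac{4749}{5} \approx -949.8$)
$\frac{1}{q} = \frac{1}{- \frac{4749}{5}} = - \frac{5}{4749}$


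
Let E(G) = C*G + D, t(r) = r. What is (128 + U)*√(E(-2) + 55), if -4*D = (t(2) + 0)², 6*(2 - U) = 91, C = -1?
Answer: 689*√14/3 ≈ 859.33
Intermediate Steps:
U = -79/6 (U = 2 - ⅙*91 = 2 - 91/6 = -79/6 ≈ -13.167)
D = -1 (D = -(2 + 0)²/4 = -¼*2² = -¼*4 = -1)
E(G) = -1 - G (E(G) = -G - 1 = -1 - G)
(128 + U)*√(E(-2) + 55) = (128 - 79/6)*√((-1 - 1*(-2)) + 55) = 689*√((-1 + 2) + 55)/6 = 689*√(1 + 55)/6 = 689*√56/6 = 689*(2*√14)/6 = 689*√14/3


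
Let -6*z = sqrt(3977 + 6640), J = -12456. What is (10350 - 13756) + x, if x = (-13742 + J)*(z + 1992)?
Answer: -52189822 + 13099*sqrt(10617)/3 ≈ -5.1740e+7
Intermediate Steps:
z = -sqrt(10617)/6 (z = -sqrt(3977 + 6640)/6 = -sqrt(10617)/6 ≈ -17.173)
x = -52186416 + 13099*sqrt(10617)/3 (x = (-13742 - 12456)*(-sqrt(10617)/6 + 1992) = -26198*(1992 - sqrt(10617)/6) = -52186416 + 13099*sqrt(10617)/3 ≈ -5.1737e+7)
(10350 - 13756) + x = (10350 - 13756) + (-52186416 + 13099*sqrt(10617)/3) = -3406 + (-52186416 + 13099*sqrt(10617)/3) = -52189822 + 13099*sqrt(10617)/3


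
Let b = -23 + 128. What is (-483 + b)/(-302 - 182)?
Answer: 189/242 ≈ 0.78099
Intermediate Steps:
b = 105
(-483 + b)/(-302 - 182) = (-483 + 105)/(-302 - 182) = -378/(-484) = -378*(-1/484) = 189/242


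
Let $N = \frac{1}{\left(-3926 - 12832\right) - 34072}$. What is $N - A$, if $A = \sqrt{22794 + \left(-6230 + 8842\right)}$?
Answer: $- \frac{1}{50830} - \sqrt{25406} \approx -159.39$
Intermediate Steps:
$A = \sqrt{25406}$ ($A = \sqrt{22794 + 2612} = \sqrt{25406} \approx 159.39$)
$N = - \frac{1}{50830}$ ($N = \frac{1}{-16758 - 34072} = \frac{1}{-50830} = - \frac{1}{50830} \approx -1.9673 \cdot 10^{-5}$)
$N - A = - \frac{1}{50830} - \sqrt{25406}$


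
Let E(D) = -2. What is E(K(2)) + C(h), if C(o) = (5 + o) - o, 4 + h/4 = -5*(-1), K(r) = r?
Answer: 3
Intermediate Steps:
h = 4 (h = -16 + 4*(-5*(-1)) = -16 + 4*5 = -16 + 20 = 4)
C(o) = 5
E(K(2)) + C(h) = -2 + 5 = 3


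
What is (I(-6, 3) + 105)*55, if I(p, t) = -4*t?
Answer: 5115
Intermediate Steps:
(I(-6, 3) + 105)*55 = (-4*3 + 105)*55 = (-12 + 105)*55 = 93*55 = 5115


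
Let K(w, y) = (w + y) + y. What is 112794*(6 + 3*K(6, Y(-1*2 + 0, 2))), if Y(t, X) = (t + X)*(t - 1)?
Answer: 2707056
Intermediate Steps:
Y(t, X) = (-1 + t)*(X + t) (Y(t, X) = (X + t)*(-1 + t) = (-1 + t)*(X + t))
K(w, y) = w + 2*y
112794*(6 + 3*K(6, Y(-1*2 + 0, 2))) = 112794*(6 + 3*(6 + 2*((-1*2 + 0)² - 1*2 - (-1*2 + 0) + 2*(-1*2 + 0)))) = 112794*(6 + 3*(6 + 2*((-2 + 0)² - 2 - (-2 + 0) + 2*(-2 + 0)))) = 112794*(6 + 3*(6 + 2*((-2)² - 2 - 1*(-2) + 2*(-2)))) = 112794*(6 + 3*(6 + 2*(4 - 2 + 2 - 4))) = 112794*(6 + 3*(6 + 2*0)) = 112794*(6 + 3*(6 + 0)) = 112794*(6 + 3*6) = 112794*(6 + 18) = 112794*24 = 2707056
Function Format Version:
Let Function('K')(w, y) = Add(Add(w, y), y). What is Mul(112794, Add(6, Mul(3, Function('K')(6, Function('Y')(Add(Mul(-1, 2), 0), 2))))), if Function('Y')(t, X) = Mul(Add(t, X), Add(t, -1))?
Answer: 2707056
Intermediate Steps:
Function('Y')(t, X) = Mul(Add(-1, t), Add(X, t)) (Function('Y')(t, X) = Mul(Add(X, t), Add(-1, t)) = Mul(Add(-1, t), Add(X, t)))
Function('K')(w, y) = Add(w, Mul(2, y))
Mul(112794, Add(6, Mul(3, Function('K')(6, Function('Y')(Add(Mul(-1, 2), 0), 2))))) = Mul(112794, Add(6, Mul(3, Add(6, Mul(2, Add(Pow(Add(Mul(-1, 2), 0), 2), Mul(-1, 2), Mul(-1, Add(Mul(-1, 2), 0)), Mul(2, Add(Mul(-1, 2), 0)))))))) = Mul(112794, Add(6, Mul(3, Add(6, Mul(2, Add(Pow(Add(-2, 0), 2), -2, Mul(-1, Add(-2, 0)), Mul(2, Add(-2, 0)))))))) = Mul(112794, Add(6, Mul(3, Add(6, Mul(2, Add(Pow(-2, 2), -2, Mul(-1, -2), Mul(2, -2))))))) = Mul(112794, Add(6, Mul(3, Add(6, Mul(2, Add(4, -2, 2, -4)))))) = Mul(112794, Add(6, Mul(3, Add(6, Mul(2, 0))))) = Mul(112794, Add(6, Mul(3, Add(6, 0)))) = Mul(112794, Add(6, Mul(3, 6))) = Mul(112794, Add(6, 18)) = Mul(112794, 24) = 2707056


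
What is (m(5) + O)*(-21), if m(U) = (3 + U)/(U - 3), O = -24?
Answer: 420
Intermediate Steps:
m(U) = (3 + U)/(-3 + U)
(m(5) + O)*(-21) = ((3 + 5)/(-3 + 5) - 24)*(-21) = (8/2 - 24)*(-21) = ((½)*8 - 24)*(-21) = (4 - 24)*(-21) = -20*(-21) = 420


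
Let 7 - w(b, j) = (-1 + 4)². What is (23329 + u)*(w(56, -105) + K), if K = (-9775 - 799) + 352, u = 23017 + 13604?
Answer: -612928800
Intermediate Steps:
u = 36621
w(b, j) = -2 (w(b, j) = 7 - (-1 + 4)² = 7 - 1*3² = 7 - 1*9 = 7 - 9 = -2)
K = -10222 (K = -10574 + 352 = -10222)
(23329 + u)*(w(56, -105) + K) = (23329 + 36621)*(-2 - 10222) = 59950*(-10224) = -612928800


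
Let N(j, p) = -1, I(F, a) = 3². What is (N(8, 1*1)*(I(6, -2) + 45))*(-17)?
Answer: 918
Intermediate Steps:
I(F, a) = 9
(N(8, 1*1)*(I(6, -2) + 45))*(-17) = -(9 + 45)*(-17) = -1*54*(-17) = -54*(-17) = 918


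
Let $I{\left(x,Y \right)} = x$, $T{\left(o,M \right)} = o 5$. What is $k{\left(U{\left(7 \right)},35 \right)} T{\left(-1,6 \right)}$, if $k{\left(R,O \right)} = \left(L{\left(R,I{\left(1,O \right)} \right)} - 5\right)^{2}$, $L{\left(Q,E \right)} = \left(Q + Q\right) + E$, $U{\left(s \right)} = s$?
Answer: $-500$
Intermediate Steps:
$T{\left(o,M \right)} = 5 o$
$L{\left(Q,E \right)} = E + 2 Q$ ($L{\left(Q,E \right)} = 2 Q + E = E + 2 Q$)
$k{\left(R,O \right)} = \left(-4 + 2 R\right)^{2}$ ($k{\left(R,O \right)} = \left(\left(1 + 2 R\right) - 5\right)^{2} = \left(-4 + 2 R\right)^{2}$)
$k{\left(U{\left(7 \right)},35 \right)} T{\left(-1,6 \right)} = 4 \left(-2 + 7\right)^{2} \cdot 5 \left(-1\right) = 4 \cdot 5^{2} \left(-5\right) = 4 \cdot 25 \left(-5\right) = 100 \left(-5\right) = -500$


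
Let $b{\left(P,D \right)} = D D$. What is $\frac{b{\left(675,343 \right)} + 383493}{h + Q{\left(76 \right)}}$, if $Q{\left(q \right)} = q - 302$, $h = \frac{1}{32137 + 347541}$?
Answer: $- \frac{190272592276}{85807227} \approx -2217.4$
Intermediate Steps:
$b{\left(P,D \right)} = D^{2}$
$h = \frac{1}{379678} \approx 2.6338 \cdot 10^{-6}$
$Q{\left(q \right)} = -302 + q$ ($Q{\left(q \right)} = q - 302 = -302 + q$)
$\frac{b{\left(675,343 \right)} + 383493}{h + Q{\left(76 \right)}} = \frac{343^{2} + 383493}{\frac{1}{379678} + \left(-302 + 76\right)} = \frac{117649 + 383493}{\frac{1}{379678} - 226} = \frac{501142}{- \frac{85807227}{379678}} = 501142 \left(- \frac{379678}{85807227}\right) = - \frac{190272592276}{85807227}$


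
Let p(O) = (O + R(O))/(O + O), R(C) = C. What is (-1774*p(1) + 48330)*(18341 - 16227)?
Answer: 98419384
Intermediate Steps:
p(O) = 1 (p(O) = (O + O)/(O + O) = (2*O)/((2*O)) = (2*O)*(1/(2*O)) = 1)
(-1774*p(1) + 48330)*(18341 - 16227) = (-1774*1 + 48330)*(18341 - 16227) = (-1774 + 48330)*2114 = 46556*2114 = 98419384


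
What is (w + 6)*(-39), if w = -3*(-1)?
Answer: -351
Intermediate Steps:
w = 3
(w + 6)*(-39) = (3 + 6)*(-39) = 9*(-39) = -351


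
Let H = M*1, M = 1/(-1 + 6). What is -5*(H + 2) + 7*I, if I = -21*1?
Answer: -158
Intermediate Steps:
M = 1/5 ≈ 0.20000
I = -21
H = 1/5 (H = (1/5)*1 = 1/5 ≈ 0.20000)
-5*(H + 2) + 7*I = -5*(1/5 + 2) + 7*(-21) = -5*11/5 - 147 = -11 - 147 = -158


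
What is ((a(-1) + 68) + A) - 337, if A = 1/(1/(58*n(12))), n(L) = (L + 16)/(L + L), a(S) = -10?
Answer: -634/3 ≈ -211.33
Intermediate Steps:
n(L) = (16 + L)/(2*L) (n(L) = (16 + L)/((2*L)) = (16 + L)*(1/(2*L)) = (16 + L)/(2*L))
A = 203/3 (A = 1/(1/(58*(((½)*(16 + 12)/12)))) = 1/(1/(58*(((½)*(1/12)*28)))) = 1/(1/(58*(7/6))) = 1/((1/58)*(6/7)) = 1/(3/203) = 203/3 ≈ 67.667)
((a(-1) + 68) + A) - 337 = ((-10 + 68) + 203/3) - 337 = (58 + 203/3) - 337 = 377/3 - 337 = -634/3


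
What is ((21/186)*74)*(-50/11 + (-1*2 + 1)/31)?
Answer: -404299/10571 ≈ -38.246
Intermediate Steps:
((21/186)*74)*(-50/11 + (-1*2 + 1)/31) = ((21*(1/186))*74)*(-50*1/11 + (-2 + 1)*(1/31)) = ((7/62)*74)*(-50/11 - 1*1/31) = 259*(-50/11 - 1/31)/31 = (259/31)*(-1561/341) = -404299/10571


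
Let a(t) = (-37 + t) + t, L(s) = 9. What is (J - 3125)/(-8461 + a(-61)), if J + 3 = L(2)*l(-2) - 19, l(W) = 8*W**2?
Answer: 2859/8620 ≈ 0.33167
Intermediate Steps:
J = 266 (J = -3 + (9*(8*(-2)**2) - 19) = -3 + (9*(8*4) - 19) = -3 + (9*32 - 19) = -3 + (288 - 19) = -3 + 269 = 266)
a(t) = -37 + 2*t
(J - 3125)/(-8461 + a(-61)) = (266 - 3125)/(-8461 + (-37 + 2*(-61))) = -2859/(-8461 + (-37 - 122)) = -2859/(-8461 - 159) = -2859/(-8620) = -2859*(-1/8620) = 2859/8620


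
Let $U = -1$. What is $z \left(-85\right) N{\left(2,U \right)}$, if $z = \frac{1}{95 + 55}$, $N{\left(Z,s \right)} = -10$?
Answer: $\frac{17}{3} \approx 5.6667$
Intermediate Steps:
$z = \frac{1}{150} \approx 0.0066667$
$z \left(-85\right) N{\left(2,U \right)} = \frac{1}{150} \left(-85\right) \left(-10\right) = \left(- \frac{17}{30}\right) \left(-10\right) = \frac{17}{3}$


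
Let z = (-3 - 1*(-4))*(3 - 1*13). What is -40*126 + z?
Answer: -5050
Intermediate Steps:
z = -10 (z = (-3 + 4)*(3 - 13) = 1*(-10) = -10)
-40*126 + z = -40*126 - 10 = -5040 - 10 = -5050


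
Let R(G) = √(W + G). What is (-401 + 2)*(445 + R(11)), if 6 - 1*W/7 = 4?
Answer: -179550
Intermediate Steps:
W = 14 (W = 42 - 7*4 = 42 - 28 = 14)
R(G) = √(14 + G)
(-401 + 2)*(445 + R(11)) = (-401 + 2)*(445 + √(14 + 11)) = -399*(445 + √25) = -399*(445 + 5) = -399*450 = -179550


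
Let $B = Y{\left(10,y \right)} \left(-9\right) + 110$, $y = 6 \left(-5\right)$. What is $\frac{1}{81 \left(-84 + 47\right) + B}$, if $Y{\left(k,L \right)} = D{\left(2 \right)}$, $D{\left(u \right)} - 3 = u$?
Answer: $- \frac{1}{2932} \approx -0.00034106$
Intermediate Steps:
$D{\left(u \right)} = 3 + u$
$y = -30$
$Y{\left(k,L \right)} = 5$ ($Y{\left(k,L \right)} = 3 + 2 = 5$)
$B = 65$ ($B = 5 \left(-9\right) + 110 = -45 + 110 = 65$)
$\frac{1}{81 \left(-84 + 47\right) + B} = \frac{1}{81 \left(-84 + 47\right) + 65} = \frac{1}{81 \left(-37\right) + 65} = \frac{1}{-2997 + 65} = \frac{1}{-2932} = - \frac{1}{2932}$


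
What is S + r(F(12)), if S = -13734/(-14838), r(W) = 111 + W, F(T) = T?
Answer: 306468/2473 ≈ 123.93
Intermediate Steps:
S = 2289/2473 (S = -13734*(-1/14838) = 2289/2473 ≈ 0.92560)
S + r(F(12)) = 2289/2473 + (111 + 12) = 2289/2473 + 123 = 306468/2473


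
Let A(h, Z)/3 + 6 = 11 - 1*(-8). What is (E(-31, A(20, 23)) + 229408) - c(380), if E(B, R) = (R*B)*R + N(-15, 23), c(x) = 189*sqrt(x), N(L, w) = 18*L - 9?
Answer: 181978 - 378*sqrt(95) ≈ 1.7829e+5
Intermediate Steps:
N(L, w) = -9 + 18*L
A(h, Z) = 39 (A(h, Z) = -18 + 3*(11 - 1*(-8)) = -18 + 3*(11 + 8) = -18 + 3*19 = -18 + 57 = 39)
E(B, R) = -279 + B*R**2 (E(B, R) = (R*B)*R + (-9 + 18*(-15)) = (B*R)*R + (-9 - 270) = B*R**2 - 279 = -279 + B*R**2)
(E(-31, A(20, 23)) + 229408) - c(380) = ((-279 - 31*39**2) + 229408) - 189*sqrt(380) = ((-279 - 31*1521) + 229408) - 189*2*sqrt(95) = ((-279 - 47151) + 229408) - 378*sqrt(95) = (-47430 + 229408) - 378*sqrt(95) = 181978 - 378*sqrt(95)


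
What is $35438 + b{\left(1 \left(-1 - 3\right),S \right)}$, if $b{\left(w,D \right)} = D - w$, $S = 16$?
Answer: $35458$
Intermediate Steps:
$35438 + b{\left(1 \left(-1 - 3\right),S \right)} = 35438 + \left(16 - 1 \left(-1 - 3\right)\right) = 35438 + \left(16 - 1 \left(-4\right)\right) = 35438 + \left(16 - -4\right) = 35438 + \left(16 + 4\right) = 35438 + 20 = 35458$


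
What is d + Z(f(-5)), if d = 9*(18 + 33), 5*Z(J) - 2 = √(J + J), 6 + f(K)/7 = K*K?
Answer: 2297/5 + √266/5 ≈ 462.66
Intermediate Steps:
f(K) = -42 + 7*K² (f(K) = -42 + 7*(K*K) = -42 + 7*K²)
Z(J) = ⅖ + √2*√J/5 (Z(J) = ⅖ + √(J + J)/5 = ⅖ + √(2*J)/5 = ⅖ + (√2*√J)/5 = ⅖ + √2*√J/5)
d = 459 (d = 9*51 = 459)
d + Z(f(-5)) = 459 + (⅖ + √2*√(-42 + 7*(-5)²)/5) = 459 + (⅖ + √2*√(-42 + 7*25)/5) = 459 + (⅖ + √2*√(-42 + 175)/5) = 459 + (⅖ + √2*√133/5) = 459 + (⅖ + √266/5) = 2297/5 + √266/5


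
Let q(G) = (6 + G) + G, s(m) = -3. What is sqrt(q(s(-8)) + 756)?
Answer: 6*sqrt(21) ≈ 27.495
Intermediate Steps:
q(G) = 6 + 2*G
sqrt(q(s(-8)) + 756) = sqrt((6 + 2*(-3)) + 756) = sqrt((6 - 6) + 756) = sqrt(0 + 756) = sqrt(756) = 6*sqrt(21)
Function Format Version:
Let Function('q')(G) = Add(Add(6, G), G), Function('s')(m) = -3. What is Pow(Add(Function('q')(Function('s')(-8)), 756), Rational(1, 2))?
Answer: Mul(6, Pow(21, Rational(1, 2))) ≈ 27.495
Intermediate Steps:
Function('q')(G) = Add(6, Mul(2, G))
Pow(Add(Function('q')(Function('s')(-8)), 756), Rational(1, 2)) = Pow(Add(Add(6, Mul(2, -3)), 756), Rational(1, 2)) = Pow(Add(Add(6, -6), 756), Rational(1, 2)) = Pow(Add(0, 756), Rational(1, 2)) = Pow(756, Rational(1, 2)) = Mul(6, Pow(21, Rational(1, 2)))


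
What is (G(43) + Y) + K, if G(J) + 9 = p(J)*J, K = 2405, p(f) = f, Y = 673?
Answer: 4918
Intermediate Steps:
G(J) = -9 + J² (G(J) = -9 + J*J = -9 + J²)
(G(43) + Y) + K = ((-9 + 43²) + 673) + 2405 = ((-9 + 1849) + 673) + 2405 = (1840 + 673) + 2405 = 2513 + 2405 = 4918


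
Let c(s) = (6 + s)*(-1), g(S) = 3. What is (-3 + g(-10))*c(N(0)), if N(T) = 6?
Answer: 0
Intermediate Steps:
c(s) = -6 - s
(-3 + g(-10))*c(N(0)) = (-3 + 3)*(-6 - 1*6) = 0*(-6 - 6) = 0*(-12) = 0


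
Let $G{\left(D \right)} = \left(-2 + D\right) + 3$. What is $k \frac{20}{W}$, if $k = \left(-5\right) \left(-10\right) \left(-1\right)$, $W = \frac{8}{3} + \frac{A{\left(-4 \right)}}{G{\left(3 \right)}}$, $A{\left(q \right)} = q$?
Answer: $-600$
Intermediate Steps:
$G{\left(D \right)} = 1 + D$
$W = \frac{5}{3}$ ($W = \frac{8}{3} - \frac{4}{1 + 3} = 8 \cdot \frac{1}{3} - \frac{4}{4} = \frac{8}{3} - 1 = \frac{5}{3} \approx 1.6667$)
$k = -50$ ($k = 50 \left(-1\right) = -50$)
$k \frac{20}{W} = - 50 \frac{20}{\frac{5}{3}} = - 50 \cdot 20 \cdot \frac{3}{5} = \left(-50\right) 12 = -600$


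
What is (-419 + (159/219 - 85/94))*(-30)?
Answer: 43146015/3431 ≈ 12575.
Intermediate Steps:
(-419 + (159/219 - 85/94))*(-30) = (-419 + (159*(1/219) - 85*1/94))*(-30) = (-419 + (53/73 - 85/94))*(-30) = (-419 - 1223/6862)*(-30) = -2876401/6862*(-30) = 43146015/3431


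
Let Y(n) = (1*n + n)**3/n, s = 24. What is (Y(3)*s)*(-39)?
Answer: -67392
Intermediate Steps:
Y(n) = 8*n**2 (Y(n) = (n + n)**3/n = (2*n)**3/n = (8*n**3)/n = 8*n**2)
(Y(3)*s)*(-39) = ((8*3**2)*24)*(-39) = ((8*9)*24)*(-39) = (72*24)*(-39) = 1728*(-39) = -67392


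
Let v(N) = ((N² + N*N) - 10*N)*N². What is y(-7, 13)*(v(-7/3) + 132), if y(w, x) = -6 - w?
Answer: 25784/81 ≈ 318.32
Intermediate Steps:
v(N) = N²*(-10*N + 2*N²) (v(N) = ((N² + N²) - 10*N)*N² = (2*N² - 10*N)*N² = (-10*N + 2*N²)*N² = N²*(-10*N + 2*N²))
y(-7, 13)*(v(-7/3) + 132) = (-6 - 1*(-7))*(2*(-7/3)³*(-5 - 7/3) + 132) = (-6 + 7)*(2*(-7*⅓)³*(-5 - 7*⅓) + 132) = 1*(2*(-7/3)³*(-5 - 7/3) + 132) = 1*(2*(-343/27)*(-22/3) + 132) = 1*(15092/81 + 132) = 1*(25784/81) = 25784/81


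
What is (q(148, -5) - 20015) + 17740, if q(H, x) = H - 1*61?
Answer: -2188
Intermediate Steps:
q(H, x) = -61 + H (q(H, x) = H - 61 = -61 + H)
(q(148, -5) - 20015) + 17740 = ((-61 + 148) - 20015) + 17740 = (87 - 20015) + 17740 = -19928 + 17740 = -2188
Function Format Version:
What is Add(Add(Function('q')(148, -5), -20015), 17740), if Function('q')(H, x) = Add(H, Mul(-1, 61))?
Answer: -2188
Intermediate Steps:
Function('q')(H, x) = Add(-61, H) (Function('q')(H, x) = Add(H, -61) = Add(-61, H))
Add(Add(Function('q')(148, -5), -20015), 17740) = Add(Add(Add(-61, 148), -20015), 17740) = Add(Add(87, -20015), 17740) = Add(-19928, 17740) = -2188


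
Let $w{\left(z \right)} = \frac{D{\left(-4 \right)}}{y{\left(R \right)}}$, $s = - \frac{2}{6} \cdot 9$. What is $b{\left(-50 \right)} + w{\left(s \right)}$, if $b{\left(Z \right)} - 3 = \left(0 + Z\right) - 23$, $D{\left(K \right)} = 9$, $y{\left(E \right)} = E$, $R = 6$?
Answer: $- \frac{137}{2} \approx -68.5$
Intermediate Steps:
$s = -3$ ($s = \left(-2\right) \frac{1}{6} \cdot 9 = \left(- \frac{1}{3}\right) 9 = -3$)
$w{\left(z \right)} = \frac{3}{2}$ ($w{\left(z \right)} = \frac{9}{6} = 9 \cdot \frac{1}{6} = \frac{3}{2}$)
$b{\left(Z \right)} = -20 + Z$ ($b{\left(Z \right)} = 3 + \left(\left(0 + Z\right) - 23\right) = 3 + \left(Z - 23\right) = 3 + \left(-23 + Z\right) = -20 + Z$)
$b{\left(-50 \right)} + w{\left(s \right)} = \left(-20 - 50\right) + \frac{3}{2} = -70 + \frac{3}{2} = - \frac{137}{2}$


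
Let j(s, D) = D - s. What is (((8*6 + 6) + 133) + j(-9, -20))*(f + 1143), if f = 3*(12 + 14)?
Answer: 214896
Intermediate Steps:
f = 78 (f = 3*26 = 78)
(((8*6 + 6) + 133) + j(-9, -20))*(f + 1143) = (((8*6 + 6) + 133) + (-20 - 1*(-9)))*(78 + 1143) = (((48 + 6) + 133) + (-20 + 9))*1221 = ((54 + 133) - 11)*1221 = (187 - 11)*1221 = 176*1221 = 214896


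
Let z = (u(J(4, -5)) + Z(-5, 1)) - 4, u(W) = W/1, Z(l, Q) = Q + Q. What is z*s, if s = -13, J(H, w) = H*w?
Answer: 286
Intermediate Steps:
Z(l, Q) = 2*Q
u(W) = W (u(W) = W*1 = W)
z = -22 (z = (4*(-5) + 2*1) - 4 = (-20 + 2) - 4 = -18 - 4 = -22)
z*s = -22*(-13) = 286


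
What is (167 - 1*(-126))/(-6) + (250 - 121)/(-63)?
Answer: -2137/42 ≈ -50.881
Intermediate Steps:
(167 - 1*(-126))/(-6) + (250 - 121)/(-63) = (167 + 126)*(-1/6) + 129*(-1/63) = 293*(-1/6) - 43/21 = -293/6 - 43/21 = -2137/42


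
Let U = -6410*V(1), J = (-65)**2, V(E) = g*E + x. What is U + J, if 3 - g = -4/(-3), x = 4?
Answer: -96295/3 ≈ -32098.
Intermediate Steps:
g = 5/3 (g = 3 - (-4)/(-3) = 3 - (-4)*(-1)/3 = 3 - 1*4/3 = 3 - 4/3 = 5/3 ≈ 1.6667)
V(E) = 4 + 5*E/3 (V(E) = 5*E/3 + 4 = 4 + 5*E/3)
J = 4225
U = -108970/3 (U = -6410*(4 + (5/3)*1) = -6410*(4 + 5/3) = -6410*17/3 = -108970/3 ≈ -36323.)
U + J = -108970/3 + 4225 = -96295/3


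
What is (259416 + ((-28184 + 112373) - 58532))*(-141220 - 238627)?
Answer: -108284123831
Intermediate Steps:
(259416 + ((-28184 + 112373) - 58532))*(-141220 - 238627) = (259416 + (84189 - 58532))*(-379847) = (259416 + 25657)*(-379847) = 285073*(-379847) = -108284123831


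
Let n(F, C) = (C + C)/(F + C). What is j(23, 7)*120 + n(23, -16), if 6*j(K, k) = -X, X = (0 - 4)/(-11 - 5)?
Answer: -67/7 ≈ -9.5714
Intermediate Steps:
X = ¼ (X = -4/(-16) = -4*(-1/16) = ¼ ≈ 0.25000)
j(K, k) = -1/24 (j(K, k) = (-1*¼)/6 = (⅙)*(-¼) = -1/24)
n(F, C) = 2*C/(C + F) (n(F, C) = (2*C)/(C + F) = 2*C/(C + F))
j(23, 7)*120 + n(23, -16) = -1/24*120 + 2*(-16)/(-16 + 23) = -5 + 2*(-16)/7 = -5 + 2*(-16)*(⅐) = -5 - 32/7 = -67/7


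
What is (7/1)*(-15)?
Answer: -105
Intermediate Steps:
(7/1)*(-15) = (7*1)*(-15) = 7*(-15) = -105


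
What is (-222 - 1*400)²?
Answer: 386884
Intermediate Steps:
(-222 - 1*400)² = (-222 - 400)² = (-622)² = 386884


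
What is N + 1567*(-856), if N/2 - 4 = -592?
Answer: -1342528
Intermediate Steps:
N = -1176 (N = 8 + 2*(-592) = 8 - 1184 = -1176)
N + 1567*(-856) = -1176 + 1567*(-856) = -1176 - 1341352 = -1342528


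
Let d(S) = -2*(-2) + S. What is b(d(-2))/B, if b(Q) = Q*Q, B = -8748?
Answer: -1/2187 ≈ -0.00045725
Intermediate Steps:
d(S) = 4 + S
b(Q) = Q²
b(d(-2))/B = (4 - 2)²/(-8748) = 2²*(-1/8748) = 4*(-1/8748) = -1/2187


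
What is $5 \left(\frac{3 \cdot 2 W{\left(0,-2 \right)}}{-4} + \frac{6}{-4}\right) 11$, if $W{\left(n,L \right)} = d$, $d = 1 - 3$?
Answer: $\frac{165}{2} \approx 82.5$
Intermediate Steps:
$d = -2$ ($d = 1 - 3 = -2$)
$W{\left(n,L \right)} = -2$
$5 \left(\frac{3 \cdot 2 W{\left(0,-2 \right)}}{-4} + \frac{6}{-4}\right) 11 = 5 \left(\frac{3 \cdot 2 \left(-2\right)}{-4} + \frac{6}{-4}\right) 11 = 5 \left(6 \left(-2\right) \left(- \frac{1}{4}\right) + 6 \left(- \frac{1}{4}\right)\right) 11 = 5 \left(\left(-12\right) \left(- \frac{1}{4}\right) - \frac{3}{2}\right) 11 = 5 \left(3 - \frac{3}{2}\right) 11 = 5 \cdot \frac{3}{2} \cdot 11 = \frac{15}{2} \cdot 11 = \frac{165}{2}$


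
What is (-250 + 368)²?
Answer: 13924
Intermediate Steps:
(-250 + 368)² = 118² = 13924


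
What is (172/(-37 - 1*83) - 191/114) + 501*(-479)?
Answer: -68394901/285 ≈ -2.3998e+5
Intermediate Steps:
(172/(-37 - 1*83) - 191/114) + 501*(-479) = (172/(-37 - 83) - 191*1/114) - 239979 = (172/(-120) - 191/114) - 239979 = (172*(-1/120) - 191/114) - 239979 = (-43/30 - 191/114) - 239979 = -886/285 - 239979 = -68394901/285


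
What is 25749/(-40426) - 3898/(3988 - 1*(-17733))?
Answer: -24719813/30279074 ≈ -0.81640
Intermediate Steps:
25749/(-40426) - 3898/(3988 - 1*(-17733)) = 25749*(-1/40426) - 3898/(3988 + 17733) = -25749/40426 - 3898/21721 = -24719813/30279074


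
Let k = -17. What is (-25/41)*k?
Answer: 425/41 ≈ 10.366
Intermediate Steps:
(-25/41)*k = (-25/41)*(-17) = ((1/41)*(-25))*(-17) = -25/41*(-17) = 425/41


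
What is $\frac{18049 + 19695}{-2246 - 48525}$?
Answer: $- \frac{5392}{7253} \approx -0.74342$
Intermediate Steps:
$\frac{18049 + 19695}{-2246 - 48525} = \frac{37744}{-50771} = 37744 \left(- \frac{1}{50771}\right) = - \frac{5392}{7253}$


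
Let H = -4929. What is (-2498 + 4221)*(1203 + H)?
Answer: -6419898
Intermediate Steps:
(-2498 + 4221)*(1203 + H) = (-2498 + 4221)*(1203 - 4929) = 1723*(-3726) = -6419898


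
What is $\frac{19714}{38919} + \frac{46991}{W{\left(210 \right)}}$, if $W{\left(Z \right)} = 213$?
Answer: $\frac{611013937}{2763249} \approx 221.12$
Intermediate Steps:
$\frac{19714}{38919} + \frac{46991}{W{\left(210 \right)}} = \frac{19714}{38919} + \frac{46991}{213} = \frac{611013937}{2763249}$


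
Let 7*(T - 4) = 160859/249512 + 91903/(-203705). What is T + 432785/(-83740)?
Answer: -1699060513326517/1489683911005640 ≈ -1.1406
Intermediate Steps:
T = 1432988456139/355787893720 (T = 4 + (160859/249512 + 91903/(-203705))/7 = 4 + (160859*(1/249512) + 91903*(-1/203705))/7 = 4 + (160859/249512 - 91903/203705)/7 = 4 + (1/7)*(9836881259/50826841960) = 4 + 9836881259/355787893720 = 1432988456139/355787893720 ≈ 4.0276)
T + 432785/(-83740) = 1432988456139/355787893720 + 432785/(-83740) = 1432988456139/355787893720 + 432785*(-1/83740) = 1432988456139/355787893720 - 86557/16748 = -1699060513326517/1489683911005640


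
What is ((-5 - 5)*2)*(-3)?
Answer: 60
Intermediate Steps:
((-5 - 5)*2)*(-3) = -10*2*(-3) = -20*(-3) = 60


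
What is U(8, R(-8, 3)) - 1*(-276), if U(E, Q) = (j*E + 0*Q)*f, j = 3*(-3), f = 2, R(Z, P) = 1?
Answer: 132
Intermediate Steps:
j = -9
U(E, Q) = -18*E (U(E, Q) = (-9*E + 0*Q)*2 = (-9*E + 0)*2 = -9*E*2 = -18*E)
U(8, R(-8, 3)) - 1*(-276) = -18*8 - 1*(-276) = -144 + 276 = 132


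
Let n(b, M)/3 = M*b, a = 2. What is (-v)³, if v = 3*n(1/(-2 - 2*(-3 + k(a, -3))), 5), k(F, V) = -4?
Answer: -3375/64 ≈ -52.734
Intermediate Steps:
n(b, M) = 3*M*b (n(b, M) = 3*(M*b) = 3*M*b)
v = 15/4 (v = 3*(3*5/(-2 - 2*(-3 - 4))) = 3*(3*5/(-2 - 2*(-7))) = 3*(3*5/(-2 + 14)) = 3*(3*5/12) = 3*(3*5*(1/12)) = 3*(5/4) = 15/4 ≈ 3.7500)
(-v)³ = (-1*15/4)³ = (-15/4)³ = -3375/64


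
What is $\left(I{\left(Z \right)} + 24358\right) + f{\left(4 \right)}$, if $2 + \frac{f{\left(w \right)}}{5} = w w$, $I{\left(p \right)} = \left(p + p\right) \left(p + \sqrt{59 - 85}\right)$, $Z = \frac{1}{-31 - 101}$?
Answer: $\frac{212816737}{8712} - \frac{i \sqrt{26}}{66} \approx 24428.0 - 0.077258 i$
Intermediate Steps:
$Z = - \frac{1}{132}$ ($Z = \frac{1}{-132} = - \frac{1}{132} \approx -0.0075758$)
$I{\left(p \right)} = 2 p \left(p + i \sqrt{26}\right)$ ($I{\left(p \right)} = 2 p \left(p + \sqrt{-26}\right) = 2 p \left(p + i \sqrt{26}\right)$)
$f{\left(w \right)} = -10 + 5 w^{2}$ ($f{\left(w \right)} = -10 + 5 w w = -10 + 5 w^{2}$)
$\left(I{\left(Z \right)} + 24358\right) + f{\left(4 \right)} = \left(2 \left(- \frac{1}{132}\right) \left(- \frac{1}{132} + i \sqrt{26}\right) + 24358\right) - \left(10 - 5 \cdot 4^{2}\right) = \left(\left(\frac{1}{8712} - \frac{i \sqrt{26}}{66}\right) + 24358\right) + \left(-10 + 5 \cdot 16\right) = \left(\frac{212206897}{8712} - \frac{i \sqrt{26}}{66}\right) + \left(-10 + 80\right) = \left(\frac{212206897}{8712} - \frac{i \sqrt{26}}{66}\right) + 70 = \frac{212816737}{8712} - \frac{i \sqrt{26}}{66}$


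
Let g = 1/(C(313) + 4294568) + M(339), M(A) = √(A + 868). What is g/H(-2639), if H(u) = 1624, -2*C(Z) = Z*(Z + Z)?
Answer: 1/6815276776 + √1207/1624 ≈ 0.021393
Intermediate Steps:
C(Z) = -Z² (C(Z) = -Z*(Z + Z)/2 = -Z*2*Z/2 = -Z²)
M(A) = √(868 + A)
g = 1/4196599 + √1207 (g = 1/(-1*313² + 4294568) + √(868 + 339) = 1/(-1*97969 + 4294568) + √1207 = 1/(-97969 + 4294568) + √1207 = 1/4196599 + √1207 ≈ 34.742)
g/H(-2639) = (1/4196599 + √1207)/1624 = (1/4196599 + √1207)*(1/1624) = 1/6815276776 + √1207/1624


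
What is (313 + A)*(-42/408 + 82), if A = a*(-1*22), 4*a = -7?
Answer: 3915007/136 ≈ 28787.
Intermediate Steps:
a = -7/4 (a = (¼)*(-7) = -7/4 ≈ -1.7500)
A = 77/2 (A = -(-7)*22/4 = -7/4*(-22) = 77/2 ≈ 38.500)
(313 + A)*(-42/408 + 82) = (313 + 77/2)*(-42/408 + 82) = 703*(-42*1/408 + 82)/2 = 703*(-7/68 + 82)/2 = (703/2)*(5569/68) = 3915007/136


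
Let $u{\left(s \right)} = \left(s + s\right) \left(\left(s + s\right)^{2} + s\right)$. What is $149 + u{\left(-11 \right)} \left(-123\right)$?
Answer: $1280087$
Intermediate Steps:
$u{\left(s \right)} = 2 s \left(s + 4 s^{2}\right)$ ($u{\left(s \right)} = 2 s \left(\left(2 s\right)^{2} + s\right) = 2 s \left(4 s^{2} + s\right) = 2 s \left(s + 4 s^{2}\right)$)
$149 + u{\left(-11 \right)} \left(-123\right) = 149 + \left(-11\right)^{2} \left(2 + 8 \left(-11\right)\right) \left(-123\right) = 149 + 121 \left(2 - 88\right) \left(-123\right) = 149 + 121 \left(-86\right) \left(-123\right) = 149 - -1279938 = 149 + 1279938 = 1280087$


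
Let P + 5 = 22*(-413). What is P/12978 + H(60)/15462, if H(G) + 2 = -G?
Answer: -2617957/3716034 ≈ -0.70450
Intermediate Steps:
H(G) = -2 - G
P = -9091 (P = -5 + 22*(-413) = -5 - 9086 = -9091)
P/12978 + H(60)/15462 = -9091/12978 + (-2 - 1*60)/15462 = -9091*1/12978 + (-2 - 60)*(1/15462) = -9091/12978 - 62*1/15462 = -9091/12978 - 31/7731 = -2617957/3716034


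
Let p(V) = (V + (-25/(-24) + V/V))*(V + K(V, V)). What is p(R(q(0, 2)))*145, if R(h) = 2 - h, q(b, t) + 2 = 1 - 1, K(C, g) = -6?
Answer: -21025/12 ≈ -1752.1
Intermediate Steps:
q(b, t) = -2 (q(b, t) = -2 + (1 - 1) = -2 + 0 = -2)
p(V) = (-6 + V)*(49/24 + V) (p(V) = (V + (-25/(-24) + V/V))*(V - 6) = (V + (-25*(-1/24) + 1))*(-6 + V) = (V + (25/24 + 1))*(-6 + V) = (V + 49/24)*(-6 + V) = (49/24 + V)*(-6 + V) = (-6 + V)*(49/24 + V))
p(R(q(0, 2)))*145 = (-49/4 + (2 - 1*(-2))² - 95*(2 - 1*(-2))/24)*145 = (-49/4 + (2 + 2)² - 95*(2 + 2)/24)*145 = (-49/4 + 4² - 95/24*4)*145 = (-49/4 + 16 - 95/6)*145 = -145/12*145 = -21025/12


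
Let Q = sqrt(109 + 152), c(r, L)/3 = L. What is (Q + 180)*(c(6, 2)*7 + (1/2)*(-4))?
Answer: 7200 + 120*sqrt(29) ≈ 7846.2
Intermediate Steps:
c(r, L) = 3*L
Q = 3*sqrt(29) (Q = sqrt(261) = 3*sqrt(29) ≈ 16.155)
(Q + 180)*(c(6, 2)*7 + (1/2)*(-4)) = (3*sqrt(29) + 180)*((3*2)*7 + (1/2)*(-4)) = (180 + 3*sqrt(29))*(6*7 + (1*(1/2))*(-4)) = (180 + 3*sqrt(29))*(42 + (1/2)*(-4)) = (180 + 3*sqrt(29))*(42 - 2) = (180 + 3*sqrt(29))*40 = 7200 + 120*sqrt(29)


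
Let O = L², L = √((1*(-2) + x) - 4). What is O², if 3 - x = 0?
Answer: 9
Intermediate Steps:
x = 3 (x = 3 - 1*0 = 3 + 0 = 3)
L = I*√3 (L = √((1*(-2) + 3) - 4) = √((-2 + 3) - 4) = √(1 - 4) = √(-3) = I*√3 ≈ 1.732*I)
O = -3 (O = (I*√3)² = -3)
O² = (-3)² = 9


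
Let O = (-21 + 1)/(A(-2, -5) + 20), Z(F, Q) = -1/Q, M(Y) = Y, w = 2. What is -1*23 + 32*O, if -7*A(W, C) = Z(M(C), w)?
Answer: -15423/281 ≈ -54.886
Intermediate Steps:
A(W, C) = 1/14 (A(W, C) = -(-1)/(7*2) = -⅐*(-½) = 1/14)
O = -280/281 (O = (-21 + 1)/(1/14 + 20) = -20/281/14 = -20*14/281 = -280/281 ≈ -0.99644)
-1*23 + 32*O = -1*23 + 32*(-280/281) = -23 - 8960/281 = -15423/281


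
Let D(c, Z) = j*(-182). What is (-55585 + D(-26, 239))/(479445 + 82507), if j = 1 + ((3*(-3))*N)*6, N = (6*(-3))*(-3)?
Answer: 474945/561952 ≈ 0.84517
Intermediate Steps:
N = 54 (N = -18*(-3) = 54)
j = -2915 (j = 1 + ((3*(-3))*54)*6 = 1 - 9*54*6 = 1 - 486*6 = 1 - 2916 = -2915)
D(c, Z) = 530530 (D(c, Z) = -2915*(-182) = 530530)
(-55585 + D(-26, 239))/(479445 + 82507) = (-55585 + 530530)/(479445 + 82507) = 474945/561952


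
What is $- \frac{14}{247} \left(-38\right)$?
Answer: $\frac{28}{13} \approx 2.1538$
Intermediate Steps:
$- \frac{14}{247} \left(-38\right) = \left(-14\right) \frac{1}{247} \left(-38\right) = \left(- \frac{14}{247}\right) \left(-38\right) = \frac{28}{13}$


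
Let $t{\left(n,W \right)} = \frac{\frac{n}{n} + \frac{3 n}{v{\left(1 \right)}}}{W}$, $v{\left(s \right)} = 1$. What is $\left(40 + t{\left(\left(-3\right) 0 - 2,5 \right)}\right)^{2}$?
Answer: $1521$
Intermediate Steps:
$t{\left(n,W \right)} = \frac{1 + 3 n}{W}$ ($t{\left(n,W \right)} = \frac{\frac{n}{n} + \frac{3 n}{1}}{W} = \frac{1 + 3 n 1}{W} = \frac{1 + 3 n}{W}$)
$\left(40 + t{\left(\left(-3\right) 0 - 2,5 \right)}\right)^{2} = \left(40 + \frac{1 + 3 \left(\left(-3\right) 0 - 2\right)}{5}\right)^{2} = \left(40 + \frac{1 + 3 \left(0 - 2\right)}{5}\right)^{2} = \left(40 + \frac{1 + 3 \left(-2\right)}{5}\right)^{2} = \left(40 + \frac{1 - 6}{5}\right)^{2} = \left(40 + \frac{1}{5} \left(-5\right)\right)^{2} = \left(40 - 1\right)^{2} = 39^{2} = 1521$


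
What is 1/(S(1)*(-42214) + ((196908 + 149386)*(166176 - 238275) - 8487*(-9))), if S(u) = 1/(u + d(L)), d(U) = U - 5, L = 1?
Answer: -3/74902081955 ≈ -4.0052e-11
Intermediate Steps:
d(U) = -5 + U
S(u) = 1/(-4 + u) (S(u) = 1/(u + (-5 + 1)) = 1/(u - 4) = 1/(-4 + u))
1/(S(1)*(-42214) + ((196908 + 149386)*(166176 - 238275) - 8487*(-9))) = 1/(-42214/(-4 + 1) + ((196908 + 149386)*(166176 - 238275) - 8487*(-9))) = 1/(-42214/(-3) + (346294*(-72099) - 1*(-76383))) = 1/(-⅓*(-42214) + (-24967451106 + 76383)) = 1/(42214/3 - 24967374723) = 1/(-74902081955/3) = -3/74902081955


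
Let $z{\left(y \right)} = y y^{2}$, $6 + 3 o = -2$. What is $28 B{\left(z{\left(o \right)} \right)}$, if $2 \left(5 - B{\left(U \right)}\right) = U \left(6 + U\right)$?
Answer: $- \frac{2406740}{729} \approx -3301.4$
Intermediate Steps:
$o = - \frac{8}{3}$ ($o = -2 + \frac{1}{3} \left(-2\right) = -2 - \frac{2}{3} = - \frac{8}{3} \approx -2.6667$)
$z{\left(y \right)} = y^{3}$
$B{\left(U \right)} = 5 - \frac{U \left(6 + U\right)}{2}$
$28 B{\left(z{\left(o \right)} \right)} = 28 \left(5 - 3 \left(- \frac{8}{3}\right)^{3} - \frac{\left(\left(- \frac{8}{3}\right)^{3}\right)^{2}}{2}\right) = 28 \left(5 - - \frac{512}{9} - \frac{\left(- \frac{512}{27}\right)^{2}}{2}\right) = 28 \left(5 + \frac{512}{9} - \frac{131072}{729}\right) = 28 \left(- \frac{85955}{729}\right) = - \frac{2406740}{729}$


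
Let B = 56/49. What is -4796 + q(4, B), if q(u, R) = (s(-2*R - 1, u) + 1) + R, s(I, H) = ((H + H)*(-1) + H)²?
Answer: -33445/7 ≈ -4777.9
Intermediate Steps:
s(I, H) = H² (s(I, H) = ((2*H)*(-1) + H)² = (-2*H + H)² = (-H)² = H²)
B = 8/7 (B = 56*(1/49) = 8/7 ≈ 1.1429)
q(u, R) = 1 + R + u² (q(u, R) = (u² + 1) + R = (1 + u²) + R = 1 + R + u²)
-4796 + q(4, B) = -4796 + (1 + 8/7 + 4²) = -4796 + (1 + 8/7 + 16) = -4796 + 127/7 = -33445/7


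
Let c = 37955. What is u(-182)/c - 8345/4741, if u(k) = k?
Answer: -317597337/179944655 ≈ -1.7650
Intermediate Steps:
u(-182)/c - 8345/4741 = -182/37955 - 8345/4741 = -317597337/179944655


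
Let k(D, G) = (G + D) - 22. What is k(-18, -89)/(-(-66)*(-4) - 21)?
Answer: 43/95 ≈ 0.45263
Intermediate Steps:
k(D, G) = -22 + D + G (k(D, G) = (D + G) - 22 = -22 + D + G)
k(-18, -89)/(-(-66)*(-4) - 21) = (-22 - 18 - 89)/(-(-66)*(-4) - 21) = -129/(-33*8 - 21) = -129/(-264 - 21) = -129/(-285) = -129*(-1/285) = 43/95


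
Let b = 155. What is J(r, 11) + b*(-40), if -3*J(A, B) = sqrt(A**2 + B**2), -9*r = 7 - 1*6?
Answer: -6200 - 13*sqrt(58)/27 ≈ -6203.7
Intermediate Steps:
r = -1/9 (r = -(7 - 1*6)/9 = -(7 - 6)/9 = -1/9*1 = -1/9 ≈ -0.11111)
J(A, B) = -sqrt(A**2 + B**2)/3
J(r, 11) + b*(-40) = -sqrt((-1/9)**2 + 11**2)/3 + 155*(-40) = -sqrt(1/81 + 121)/3 - 6200 = -13*sqrt(58)/27 - 6200 = -6200 - 13*sqrt(58)/27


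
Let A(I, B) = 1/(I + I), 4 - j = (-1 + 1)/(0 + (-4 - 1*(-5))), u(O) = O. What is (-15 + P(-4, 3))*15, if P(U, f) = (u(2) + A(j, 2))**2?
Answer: -10065/64 ≈ -157.27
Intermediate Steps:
j = 4 (j = 4 - (-1 + 1)/(0 + (-4 - 1*(-5))) = 4 - 0/(0 + (-4 + 5)) = 4 - 0/(0 + 1) = 4 - 0/1 = 4 - 0 = 4 - 1*0 = 4 + 0 = 4)
A(I, B) = 1/(2*I)
P(U, f) = 289/64 (P(U, f) = (2 + (1/2)/4)**2 = (2 + (1/2)*(1/4))**2 = (2 + 1/8)**2 = (17/8)**2 = 289/64)
(-15 + P(-4, 3))*15 = (-15 + 289/64)*15 = -671/64*15 = -10065/64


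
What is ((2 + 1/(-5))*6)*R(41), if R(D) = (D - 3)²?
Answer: 77976/5 ≈ 15595.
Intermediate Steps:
R(D) = (-3 + D)²
((2 + 1/(-5))*6)*R(41) = ((2 + 1/(-5))*6)*(-3 + 41)² = ((2 - ⅕)*6)*38² = ((9/5)*6)*1444 = (54/5)*1444 = 77976/5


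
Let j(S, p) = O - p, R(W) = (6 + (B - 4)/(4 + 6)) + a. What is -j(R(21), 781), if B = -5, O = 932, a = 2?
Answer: -151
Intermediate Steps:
R(W) = 71/10 (R(W) = (6 + (-5 - 4)/(4 + 6)) + 2 = (6 - 9/10) + 2 = 51/10 + 2 = 71/10)
j(S, p) = 932 - p
-j(R(21), 781) = -(932 - 1*781) = -(932 - 781) = -1*151 = -151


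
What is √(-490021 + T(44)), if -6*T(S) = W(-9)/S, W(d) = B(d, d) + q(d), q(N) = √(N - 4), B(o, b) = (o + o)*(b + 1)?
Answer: √(-8538135408 - 66*I*√13)/132 ≈ 9.7551e-6 - 700.02*I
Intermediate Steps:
B(o, b) = 2*o*(1 + b) (B(o, b) = (2*o)*(1 + b) = 2*o*(1 + b))
q(N) = √(-4 + N)
W(d) = √(-4 + d) + 2*d*(1 + d) (W(d) = 2*d*(1 + d) + √(-4 + d) = √(-4 + d) + 2*d*(1 + d))
T(S) = -(144 + I*√13)/(6*S) (T(S) = -(√(-4 - 9) + 2*(-9)*(1 - 9))/(6*S) = -(√(-13) + 2*(-9)*(-8))/(6*S) = -(I*√13 + 144)/(6*S) = -(144 + I*√13)/(6*S))
√(-490021 + T(44)) = √(-490021 + (⅙)*(-144 - I*√13)/44) = √(-490021 + (⅙)*(1/44)*(-144 - I*√13)) = √(-490021 + (-6/11 - I*√13/264)) = √(-5390237/11 - I*√13/264)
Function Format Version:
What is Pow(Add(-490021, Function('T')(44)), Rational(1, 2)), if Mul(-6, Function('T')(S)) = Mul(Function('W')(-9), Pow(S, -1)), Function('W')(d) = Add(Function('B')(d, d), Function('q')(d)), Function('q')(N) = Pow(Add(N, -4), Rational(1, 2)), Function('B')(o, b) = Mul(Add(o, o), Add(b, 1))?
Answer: Mul(Rational(1, 132), Pow(Add(-8538135408, Mul(-66, I, Pow(13, Rational(1, 2)))), Rational(1, 2))) ≈ Add(9.7551e-6, Mul(-700.02, I))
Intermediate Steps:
Function('B')(o, b) = Mul(2, o, Add(1, b)) (Function('B')(o, b) = Mul(Mul(2, o), Add(1, b)) = Mul(2, o, Add(1, b)))
Function('q')(N) = Pow(Add(-4, N), Rational(1, 2))
Function('W')(d) = Add(Pow(Add(-4, d), Rational(1, 2)), Mul(2, d, Add(1, d))) (Function('W')(d) = Add(Mul(2, d, Add(1, d)), Pow(Add(-4, d), Rational(1, 2))) = Add(Pow(Add(-4, d), Rational(1, 2)), Mul(2, d, Add(1, d))))
Function('T')(S) = Mul(Rational(-1, 6), Pow(S, -1), Add(144, Mul(I, Pow(13, Rational(1, 2))))) (Function('T')(S) = Mul(Rational(-1, 6), Mul(Add(Pow(Add(-4, -9), Rational(1, 2)), Mul(2, -9, Add(1, -9))), Pow(S, -1))) = Mul(Rational(-1, 6), Mul(Add(Pow(-13, Rational(1, 2)), Mul(2, -9, -8)), Pow(S, -1))) = Mul(Rational(-1, 6), Mul(Add(Mul(I, Pow(13, Rational(1, 2))), 144), Pow(S, -1))) = Mul(Rational(-1, 6), Mul(Add(144, Mul(I, Pow(13, Rational(1, 2)))), Pow(S, -1))) = Mul(Rational(-1, 6), Mul(Pow(S, -1), Add(144, Mul(I, Pow(13, Rational(1, 2)))))) = Mul(Rational(-1, 6), Pow(S, -1), Add(144, Mul(I, Pow(13, Rational(1, 2))))))
Pow(Add(-490021, Function('T')(44)), Rational(1, 2)) = Pow(Add(-490021, Mul(Rational(1, 6), Pow(44, -1), Add(-144, Mul(-1, I, Pow(13, Rational(1, 2)))))), Rational(1, 2)) = Pow(Add(-490021, Mul(Rational(1, 6), Rational(1, 44), Add(-144, Mul(-1, I, Pow(13, Rational(1, 2)))))), Rational(1, 2)) = Pow(Add(-490021, Add(Rational(-6, 11), Mul(Rational(-1, 264), I, Pow(13, Rational(1, 2))))), Rational(1, 2)) = Pow(Add(Rational(-5390237, 11), Mul(Rational(-1, 264), I, Pow(13, Rational(1, 2)))), Rational(1, 2))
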